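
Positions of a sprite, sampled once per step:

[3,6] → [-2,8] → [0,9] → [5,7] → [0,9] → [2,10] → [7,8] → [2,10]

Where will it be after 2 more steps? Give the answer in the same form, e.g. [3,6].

[9,9]

Differencing gives [-5,+2], [+2,+1], [+5,-2], [-5,+2], [+2,+1], [+5,-2], [-5,+2]. This is the pattern [-5,+2], [+2,+1], [+5,-2] repeated.
step 8: apply [+2,+1] → [4,11]
step 9: apply [+5,-2] → [9,9]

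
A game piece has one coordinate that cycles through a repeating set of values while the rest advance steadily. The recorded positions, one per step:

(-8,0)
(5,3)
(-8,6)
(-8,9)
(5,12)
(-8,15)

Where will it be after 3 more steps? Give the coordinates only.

(-8,24)

First: cycles through -8, 5, -8 every 3 steps. Step 8 lands at position 2 of the cycle → -8.
Second: linear, +3 per step → 24 at step 8.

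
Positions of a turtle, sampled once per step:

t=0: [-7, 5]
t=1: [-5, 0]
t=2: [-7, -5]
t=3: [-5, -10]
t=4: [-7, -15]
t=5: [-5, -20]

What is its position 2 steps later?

[-5, -30]

First: cycles through -7, -5 every 2 steps. Step 7 lands at position 1 of the cycle → -5.
Second: linear, -5 per step → -30 at step 7.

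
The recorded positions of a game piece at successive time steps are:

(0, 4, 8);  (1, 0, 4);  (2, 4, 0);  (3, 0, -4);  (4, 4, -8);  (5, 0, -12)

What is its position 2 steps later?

(7, 0, -20)

The first coordinate changes by +1 each step, so at step 7 it is 0 + 7·(1) = 7.
The second coordinate repeats the cycle [4, 0] with period 2; step 7 mod 2 = 1, giving 0.
The third coordinate changes by -4 each step, so at step 7 it is 8 + 7·(-4) = -20.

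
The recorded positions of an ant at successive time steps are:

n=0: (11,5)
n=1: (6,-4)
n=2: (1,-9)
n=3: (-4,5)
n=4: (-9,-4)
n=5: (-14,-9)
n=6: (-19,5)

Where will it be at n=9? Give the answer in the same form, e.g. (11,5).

(-34,5)

The first coordinate changes by -5 each step, so at step 9 it is 11 + 9·(-5) = -34.
The second coordinate repeats the cycle [5, -4, -9] with period 3; step 9 mod 3 = 0, giving 5.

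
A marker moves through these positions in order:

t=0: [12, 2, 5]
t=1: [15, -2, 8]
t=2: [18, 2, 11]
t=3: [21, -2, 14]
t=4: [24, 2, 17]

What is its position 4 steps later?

[36, 2, 29]

First: linear, +3 per step → 36 at step 8.
Second: cycles through 2, -2 every 2 steps. Step 8 lands at position 0 of the cycle → 2.
Third: linear, +3 per step → 29 at step 8.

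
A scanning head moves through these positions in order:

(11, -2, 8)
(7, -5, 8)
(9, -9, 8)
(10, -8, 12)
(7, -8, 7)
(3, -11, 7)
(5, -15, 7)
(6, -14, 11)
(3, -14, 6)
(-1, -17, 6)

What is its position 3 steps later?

(-1, -20, 5)

The moves between consecutive positions are (-4, -3, +0), (+2, -4, +0), (+1, +1, +4), (-3, +0, -5), (-4, -3, +0), (+2, -4, +0), (+1, +1, +4), (-3, +0, -5), (-4, -3, +0); they repeat the 4-cycle [(-4, -3, +0), (+2, -4, +0), (+1, +1, +4), (-3, +0, -5)].
step 10: apply (+2, -4, +0) → (1, -21, 6)
step 11: apply (+1, +1, +4) → (2, -20, 10)
step 12: apply (-3, +0, -5) → (-1, -20, 5)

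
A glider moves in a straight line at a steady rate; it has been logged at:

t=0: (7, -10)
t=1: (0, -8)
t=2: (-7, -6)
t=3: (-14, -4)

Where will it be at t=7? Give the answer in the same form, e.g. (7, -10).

(-42, 4)

The position changes by (-7, +2) every step.
step 4: (-14, -4) + (-7, +2) → (-21, -2)
step 5: (-21, -2) + (-7, +2) → (-28, 0)
step 6: (-28, 0) + (-7, +2) → (-35, 2)
step 7: (-35, 2) + (-7, +2) → (-42, 4)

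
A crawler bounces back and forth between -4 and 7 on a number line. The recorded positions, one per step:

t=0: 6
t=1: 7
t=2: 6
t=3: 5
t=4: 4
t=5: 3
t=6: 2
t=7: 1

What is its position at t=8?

0

The value travels 1 per step and bounces off the walls at -4 and 7.
  step 8: 1 → 0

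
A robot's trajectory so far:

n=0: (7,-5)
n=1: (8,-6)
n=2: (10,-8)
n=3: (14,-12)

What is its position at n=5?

Step-to-step displacements: (+1,-1), (+2,-2), (+4,-4); each is 2× the previous.
step 4: (14,-12) + (+8,-8) → (22,-20)
step 5: (22,-20) + (+16,-16) → (38,-36)

(38,-36)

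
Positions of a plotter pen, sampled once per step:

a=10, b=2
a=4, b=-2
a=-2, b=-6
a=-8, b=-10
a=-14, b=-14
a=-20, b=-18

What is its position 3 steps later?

Each step adds (-6, -4) to the position.
step 6: a=-20, b=-18 + (-6, -4) → a=-26, b=-22
step 7: a=-26, b=-22 + (-6, -4) → a=-32, b=-26
step 8: a=-32, b=-26 + (-6, -4) → a=-38, b=-30

a=-38, b=-30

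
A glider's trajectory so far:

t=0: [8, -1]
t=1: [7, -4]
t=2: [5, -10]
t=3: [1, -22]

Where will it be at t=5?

[-23, -94]

The jumps are [-1, -3], [-2, -6], [-4, -12] — a geometric progression with ratio 2.
step 4: [1, -22] + [-8, -24] → [-7, -46]
step 5: [-7, -46] + [-16, -48] → [-23, -94]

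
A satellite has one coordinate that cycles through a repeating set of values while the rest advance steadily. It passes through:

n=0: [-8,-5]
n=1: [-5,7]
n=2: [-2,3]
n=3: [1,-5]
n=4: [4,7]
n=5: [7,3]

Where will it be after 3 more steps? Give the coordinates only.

The first coordinate changes by +3 each step, so at step 8 it is -8 + 8·(3) = 16.
The second coordinate repeats the cycle [-5, 7, 3] with period 3; step 8 mod 3 = 2, giving 3.

[16,3]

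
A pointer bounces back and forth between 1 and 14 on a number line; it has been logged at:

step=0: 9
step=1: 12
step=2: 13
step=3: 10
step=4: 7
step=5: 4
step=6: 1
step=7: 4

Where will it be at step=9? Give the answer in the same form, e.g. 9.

The value reflects between 1 and 14, moving 3 per step.
  step 8: 4 → 7
  step 9: 7 → 10

10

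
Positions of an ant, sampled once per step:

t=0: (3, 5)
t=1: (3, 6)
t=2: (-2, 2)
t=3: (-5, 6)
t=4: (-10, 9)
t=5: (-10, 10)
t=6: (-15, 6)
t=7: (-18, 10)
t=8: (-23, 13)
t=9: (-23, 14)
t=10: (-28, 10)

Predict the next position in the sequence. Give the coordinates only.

Differencing gives (+0, +1), (-5, -4), (-3, +4), (-5, +3), (+0, +1), (-5, -4), (-3, +4), (-5, +3), (+0, +1), (-5, -4). This is the pattern (+0, +1), (-5, -4), (-3, +4), (-5, +3) repeated.
step 11: apply (-3, +4) → (-31, 14)

(-31, 14)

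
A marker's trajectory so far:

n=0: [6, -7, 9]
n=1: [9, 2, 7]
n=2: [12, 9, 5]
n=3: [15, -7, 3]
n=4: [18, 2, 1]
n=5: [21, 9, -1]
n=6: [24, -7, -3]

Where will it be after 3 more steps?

The first coordinate changes by +3 each step, so at step 9 it is 6 + 9·(3) = 33.
The second coordinate repeats the cycle [-7, 2, 9] with period 3; step 9 mod 3 = 0, giving -7.
The third coordinate changes by -2 each step, so at step 9 it is 9 + 9·(-2) = -9.

[33, -7, -9]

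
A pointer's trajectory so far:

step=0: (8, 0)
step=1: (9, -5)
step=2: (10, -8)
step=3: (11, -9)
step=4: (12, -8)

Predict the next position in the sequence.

Taking differences between consecutive positions: (+1, -5), (+1, -3), (+1, -1), (+1, +1). These grow by (+0, +2) each step.
step 5: (12, -8) + (+1, +3) → (13, -5)

(13, -5)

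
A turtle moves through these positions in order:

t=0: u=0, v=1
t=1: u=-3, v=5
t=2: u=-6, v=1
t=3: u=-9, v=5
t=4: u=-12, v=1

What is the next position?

U: linear, -3 per step → -15 at step 5.
V: cycles through 1, 5 every 2 steps. Step 5 lands at position 1 of the cycle → 5.

u=-15, v=5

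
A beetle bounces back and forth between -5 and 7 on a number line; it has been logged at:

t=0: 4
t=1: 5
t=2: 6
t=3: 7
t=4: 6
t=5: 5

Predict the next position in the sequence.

4

The value travels 1 per step and bounces off the walls at -5 and 7.
  step 6: 5 → 4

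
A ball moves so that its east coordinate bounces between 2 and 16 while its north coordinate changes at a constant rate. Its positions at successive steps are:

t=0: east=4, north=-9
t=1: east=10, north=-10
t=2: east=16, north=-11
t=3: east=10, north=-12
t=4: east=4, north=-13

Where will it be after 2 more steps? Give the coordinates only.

east=12, north=-15

The east coordinate reflects between 2 and 16, moving 6 per step.
  step 5: 4 → 6
  step 6: 6 → 12
The north coordinate changes by -1 each step: at step 6 it is -15.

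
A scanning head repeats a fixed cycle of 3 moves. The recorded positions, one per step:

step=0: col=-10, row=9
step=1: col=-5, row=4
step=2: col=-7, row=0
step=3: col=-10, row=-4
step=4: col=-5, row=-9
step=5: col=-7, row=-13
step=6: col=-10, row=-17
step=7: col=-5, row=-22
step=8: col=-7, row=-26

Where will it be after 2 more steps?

col=-5, row=-35

The moves between consecutive positions are (+5, -5), (-2, -4), (-3, -4), (+5, -5), (-2, -4), (-3, -4), (+5, -5), (-2, -4); they repeat the 3-cycle [(+5, -5), (-2, -4), (-3, -4)].
step 9: apply (-3, -4) → col=-10, row=-30
step 10: apply (+5, -5) → col=-5, row=-35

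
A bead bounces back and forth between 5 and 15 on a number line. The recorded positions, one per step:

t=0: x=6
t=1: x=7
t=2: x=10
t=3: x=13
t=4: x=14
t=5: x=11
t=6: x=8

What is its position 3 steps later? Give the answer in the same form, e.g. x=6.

x=11

The value reflects between 5 and 15, moving 3 per step.
  step 7: 8 → 5
  step 8: 5 → 8
  step 9: 8 → 11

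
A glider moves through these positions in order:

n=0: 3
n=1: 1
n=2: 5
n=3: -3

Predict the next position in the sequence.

13

Consecutive displacements -2, +4, -8 scale by a factor of -2 each step.
step 4: -3 + 16 → 13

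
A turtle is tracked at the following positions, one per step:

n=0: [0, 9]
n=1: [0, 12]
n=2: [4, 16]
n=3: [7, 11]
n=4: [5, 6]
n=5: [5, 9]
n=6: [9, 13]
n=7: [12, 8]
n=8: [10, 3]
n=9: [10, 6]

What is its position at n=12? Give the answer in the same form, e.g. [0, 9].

[15, 0]

Step-to-step displacements: [+0, +3], [+4, +4], [+3, -5], [-2, -5], [+0, +3], [+4, +4], [+3, -5], [-2, -5], [+0, +3] — a repeating cycle of length 4.
step 10: apply [+4, +4] → [14, 10]
step 11: apply [+3, -5] → [17, 5]
step 12: apply [-2, -5] → [15, 0]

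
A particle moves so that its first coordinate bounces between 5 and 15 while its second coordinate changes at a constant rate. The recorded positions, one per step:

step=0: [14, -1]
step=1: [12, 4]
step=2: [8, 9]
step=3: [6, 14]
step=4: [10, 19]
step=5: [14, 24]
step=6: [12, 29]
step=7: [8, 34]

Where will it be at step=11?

[12, 54]

The first coordinate travels 4 per step and bounces off the walls at 5 and 15.
  step 8: 8 → 6
  step 9: 6 → 10
  step 10: 10 → 14
  step 11: 14 → 12
The second coordinate changes by +5 each step: at step 11 it is 54.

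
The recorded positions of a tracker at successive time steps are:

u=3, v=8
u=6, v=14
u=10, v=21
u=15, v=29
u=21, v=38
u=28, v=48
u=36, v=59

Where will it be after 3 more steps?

u=66, v=98

Successive displacements: (+3, +6), (+4, +7), (+5, +8), (+6, +9), (+7, +10), (+8, +11) — each changes by (+1, +1).
step 7: u=36, v=59 + (+9, +12) → u=45, v=71
step 8: u=45, v=71 + (+10, +13) → u=55, v=84
step 9: u=55, v=84 + (+11, +14) → u=66, v=98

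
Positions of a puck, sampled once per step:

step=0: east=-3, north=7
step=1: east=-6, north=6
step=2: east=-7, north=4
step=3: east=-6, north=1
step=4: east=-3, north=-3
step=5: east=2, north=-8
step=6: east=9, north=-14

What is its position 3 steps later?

east=42, north=-38

Successive displacements: (-3,-1), (-1,-2), (+1,-3), (+3,-4), (+5,-5), (+7,-6) — each changes by (+2,-1).
step 7: east=9, north=-14 + (+9,-7) → east=18, north=-21
step 8: east=18, north=-21 + (+11,-8) → east=29, north=-29
step 9: east=29, north=-29 + (+13,-9) → east=42, north=-38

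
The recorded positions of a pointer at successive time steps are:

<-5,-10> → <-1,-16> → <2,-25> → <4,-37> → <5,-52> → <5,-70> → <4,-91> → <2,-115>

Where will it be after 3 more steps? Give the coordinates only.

Taking differences between consecutive positions: <+4,-6>, <+3,-9>, <+2,-12>, <+1,-15>, <+0,-18>, <-1,-21>, <-2,-24>. These grow by <-1,-3> each step.
step 8: <2,-115> + <-3,-27> → <-1,-142>
step 9: <-1,-142> + <-4,-30> → <-5,-172>
step 10: <-5,-172> + <-5,-33> → <-10,-205>

<-10,-205>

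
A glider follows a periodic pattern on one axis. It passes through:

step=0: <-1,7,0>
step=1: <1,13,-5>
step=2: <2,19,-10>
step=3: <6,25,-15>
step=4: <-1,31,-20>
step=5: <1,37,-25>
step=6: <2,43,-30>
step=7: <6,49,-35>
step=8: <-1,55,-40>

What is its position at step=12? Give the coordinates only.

<-1,79,-60>

First: cycles through -1, 1, 2, 6 every 4 steps. Step 12 lands at position 0 of the cycle → -1.
Second: linear, +6 per step → 79 at step 12.
Third: linear, -5 per step → -60 at step 12.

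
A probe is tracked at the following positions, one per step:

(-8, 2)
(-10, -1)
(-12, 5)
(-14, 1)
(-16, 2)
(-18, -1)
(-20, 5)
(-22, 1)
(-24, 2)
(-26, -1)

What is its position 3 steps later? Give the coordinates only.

(-32, 2)

The first coordinate changes by -2 each step, so at step 12 it is -8 + 12·(-2) = -32.
The second coordinate repeats the cycle [2, -1, 5, 1] with period 4; step 12 mod 4 = 0, giving 2.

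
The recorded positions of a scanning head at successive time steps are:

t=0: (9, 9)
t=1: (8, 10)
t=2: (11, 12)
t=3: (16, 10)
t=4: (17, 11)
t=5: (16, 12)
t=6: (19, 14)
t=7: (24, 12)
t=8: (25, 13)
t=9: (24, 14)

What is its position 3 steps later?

The moves between consecutive positions are (-1, +1), (+3, +2), (+5, -2), (+1, +1), (-1, +1), (+3, +2), (+5, -2), (+1, +1), (-1, +1); they repeat the 4-cycle [(-1, +1), (+3, +2), (+5, -2), (+1, +1)].
step 10: apply (+3, +2) → (27, 16)
step 11: apply (+5, -2) → (32, 14)
step 12: apply (+1, +1) → (33, 15)

(33, 15)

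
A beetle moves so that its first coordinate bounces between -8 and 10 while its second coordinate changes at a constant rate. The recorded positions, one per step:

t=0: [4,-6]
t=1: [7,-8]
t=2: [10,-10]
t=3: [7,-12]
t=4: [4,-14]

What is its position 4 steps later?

The first coordinate reflects between -8 and 10, moving 3 per step.
  step 5: 4 → 1
  step 6: 1 → -2
  step 7: -2 → -5
  step 8: -5 → -8
The second coordinate changes by -2 each step: at step 8 it is -22.

[-8,-22]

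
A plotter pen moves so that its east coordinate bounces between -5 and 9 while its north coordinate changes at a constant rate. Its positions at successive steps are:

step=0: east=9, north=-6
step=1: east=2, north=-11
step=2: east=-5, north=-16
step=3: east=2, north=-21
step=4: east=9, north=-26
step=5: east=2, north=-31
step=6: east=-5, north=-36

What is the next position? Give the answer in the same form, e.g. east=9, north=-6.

The east coordinate travels 7 per step and bounces off the walls at -5 and 9.
  step 7: -5 → 2
The north coordinate changes by -5 each step: at step 7 it is -41.

east=2, north=-41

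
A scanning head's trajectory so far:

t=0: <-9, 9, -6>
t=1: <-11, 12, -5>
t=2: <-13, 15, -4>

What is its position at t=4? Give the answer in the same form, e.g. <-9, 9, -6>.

The position changes by <-2, +3, +1> every step.
step 3: <-13, 15, -4> + <-2, +3, +1> → <-15, 18, -3>
step 4: <-15, 18, -3> + <-2, +3, +1> → <-17, 21, -2>

<-17, 21, -2>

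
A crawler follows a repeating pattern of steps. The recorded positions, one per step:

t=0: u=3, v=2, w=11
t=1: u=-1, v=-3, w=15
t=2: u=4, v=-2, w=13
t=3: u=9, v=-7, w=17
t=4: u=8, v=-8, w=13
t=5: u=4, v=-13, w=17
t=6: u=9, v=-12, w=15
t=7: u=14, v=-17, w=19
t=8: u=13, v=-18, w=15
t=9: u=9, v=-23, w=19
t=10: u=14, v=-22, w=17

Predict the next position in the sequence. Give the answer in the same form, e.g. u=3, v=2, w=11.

u=19, v=-27, w=21

Step-to-step displacements: (-4, -5, +4), (+5, +1, -2), (+5, -5, +4), (-1, -1, -4), (-4, -5, +4), (+5, +1, -2), (+5, -5, +4), (-1, -1, -4), (-4, -5, +4), (+5, +1, -2) — a repeating cycle of length 4.
step 11: apply (+5, -5, +4) → u=19, v=-27, w=21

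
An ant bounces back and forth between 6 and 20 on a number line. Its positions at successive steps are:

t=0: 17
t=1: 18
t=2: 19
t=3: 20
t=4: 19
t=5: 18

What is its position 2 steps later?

16

The value travels 1 per step and bounces off the walls at 6 and 20.
  step 6: 18 → 17
  step 7: 17 → 16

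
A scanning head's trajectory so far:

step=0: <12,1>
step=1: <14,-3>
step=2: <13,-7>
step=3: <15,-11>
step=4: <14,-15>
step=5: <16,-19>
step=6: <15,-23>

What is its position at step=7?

<17,-27>

Step-to-step displacements: <+2,-4>, <-1,-4>, <+2,-4>, <-1,-4>, <+2,-4>, <-1,-4> — a repeating cycle of length 2.
step 7: apply <+2,-4> → <17,-27>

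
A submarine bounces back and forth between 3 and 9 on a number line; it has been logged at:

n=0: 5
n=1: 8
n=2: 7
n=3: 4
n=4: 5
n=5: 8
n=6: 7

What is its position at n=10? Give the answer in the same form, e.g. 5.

The value reflects between 3 and 9, moving 3 per step.
  step 7: 7 → 4
  step 8: 4 → 5
  step 9: 5 → 8
  step 10: 8 → 7

7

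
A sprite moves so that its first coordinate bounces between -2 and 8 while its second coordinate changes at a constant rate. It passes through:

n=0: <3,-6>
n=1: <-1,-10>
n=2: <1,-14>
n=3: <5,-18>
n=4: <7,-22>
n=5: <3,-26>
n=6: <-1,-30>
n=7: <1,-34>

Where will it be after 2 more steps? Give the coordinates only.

<7,-42>

The first coordinate reflects between -2 and 8, moving 4 per step.
  step 8: 1 → 5
  step 9: 5 → 7
The second coordinate changes by -4 each step: at step 9 it is -42.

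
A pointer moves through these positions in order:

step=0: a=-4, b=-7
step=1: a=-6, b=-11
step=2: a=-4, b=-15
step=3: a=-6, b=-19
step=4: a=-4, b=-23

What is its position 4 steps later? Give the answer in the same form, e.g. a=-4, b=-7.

A: cycles through -4, -6 every 2 steps. Step 8 lands at position 0 of the cycle → -4.
B: linear, -4 per step → -39 at step 8.

a=-4, b=-39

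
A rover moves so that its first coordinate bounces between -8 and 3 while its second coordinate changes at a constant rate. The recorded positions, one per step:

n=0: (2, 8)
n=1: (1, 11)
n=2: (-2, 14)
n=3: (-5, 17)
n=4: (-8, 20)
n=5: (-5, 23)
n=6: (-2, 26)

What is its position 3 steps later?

(-1, 35)

The first coordinate reflects between -8 and 3, moving 3 per step.
  step 7: -2 → 1
  step 8: 1 → 2
  step 9: 2 → -1
The second coordinate changes by +3 each step: at step 9 it is 35.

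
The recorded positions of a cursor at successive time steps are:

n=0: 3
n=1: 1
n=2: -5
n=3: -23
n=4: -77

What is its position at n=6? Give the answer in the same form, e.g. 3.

-725

Step-to-step displacements: -2, -6, -18, -54; each is 3× the previous.
step 5: -77 − 162 → -239
step 6: -239 − 486 → -725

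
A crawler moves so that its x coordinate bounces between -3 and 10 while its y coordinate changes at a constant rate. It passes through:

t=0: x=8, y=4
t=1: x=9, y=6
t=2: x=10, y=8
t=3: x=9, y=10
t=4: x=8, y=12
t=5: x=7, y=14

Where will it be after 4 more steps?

The x coordinate reflects between -3 and 10, moving 1 per step.
  step 6: 7 → 6
  step 7: 6 → 5
  step 8: 5 → 4
  step 9: 4 → 3
The y coordinate changes by +2 each step: at step 9 it is 22.

x=3, y=22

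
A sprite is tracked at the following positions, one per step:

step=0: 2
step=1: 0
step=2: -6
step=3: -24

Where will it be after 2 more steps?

The jumps are -2, -6, -18 — a geometric progression with ratio 3.
step 4: -24 − 54 → -78
step 5: -78 − 162 → -240

-240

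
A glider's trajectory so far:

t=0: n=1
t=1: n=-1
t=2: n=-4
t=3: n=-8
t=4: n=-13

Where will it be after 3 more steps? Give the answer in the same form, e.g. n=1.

n=-34

Successive displacements: -2, -3, -4, -5 — each changes by -1.
step 5: -13 − 6 → n=-19
step 6: -19 − 7 → n=-26
step 7: -26 − 8 → n=-34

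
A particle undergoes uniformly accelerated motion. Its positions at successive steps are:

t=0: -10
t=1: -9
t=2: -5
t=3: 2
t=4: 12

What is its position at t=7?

60

Taking differences between consecutive positions: +1, +4, +7, +10. These grow by +3 each step.
step 5: 12 + 13 → 25
step 6: 25 + 16 → 41
step 7: 41 + 19 → 60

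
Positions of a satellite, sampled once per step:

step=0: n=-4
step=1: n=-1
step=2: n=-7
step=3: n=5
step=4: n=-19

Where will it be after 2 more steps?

n=-67

Consecutive displacements +3, -6, +12, -24 scale by a factor of -2 each step.
step 5: -19 + 48 → n=29
step 6: 29 − 96 → n=-67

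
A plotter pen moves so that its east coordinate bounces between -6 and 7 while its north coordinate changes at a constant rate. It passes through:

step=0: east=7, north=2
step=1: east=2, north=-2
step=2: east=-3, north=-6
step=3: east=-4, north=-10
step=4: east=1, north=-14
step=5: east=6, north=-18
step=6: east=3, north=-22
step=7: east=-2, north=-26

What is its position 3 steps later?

The east coordinate reflects between -6 and 7, moving 5 per step.
  step 8: -2 → -5
  step 9: -5 → 0
  step 10: 0 → 5
The north coordinate changes by -4 each step: at step 10 it is -38.

east=5, north=-38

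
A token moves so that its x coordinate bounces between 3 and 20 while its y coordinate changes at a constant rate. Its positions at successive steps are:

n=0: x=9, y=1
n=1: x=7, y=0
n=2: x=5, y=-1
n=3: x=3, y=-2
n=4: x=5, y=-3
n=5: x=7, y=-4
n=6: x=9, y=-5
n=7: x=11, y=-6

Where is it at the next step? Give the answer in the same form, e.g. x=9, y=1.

The x coordinate reflects between 3 and 20, moving 2 per step.
  step 8: 11 → 13
The y coordinate changes by -1 each step: at step 8 it is -7.

x=13, y=-7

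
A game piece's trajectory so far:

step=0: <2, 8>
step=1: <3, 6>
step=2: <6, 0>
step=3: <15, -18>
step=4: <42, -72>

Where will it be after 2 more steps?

<366, -720>

Consecutive displacements <+1, -2>, <+3, -6>, <+9, -18>, <+27, -54> scale by a factor of 3 each step.
step 5: <42, -72> + <+81, -162> → <123, -234>
step 6: <123, -234> + <+243, -486> → <366, -720>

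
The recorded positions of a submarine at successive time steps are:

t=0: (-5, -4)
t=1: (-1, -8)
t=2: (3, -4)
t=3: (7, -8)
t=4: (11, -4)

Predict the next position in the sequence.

(15, -8)

First: linear, +4 per step → 15 at step 5.
Second: cycles through -4, -8 every 2 steps. Step 5 lands at position 1 of the cycle → -8.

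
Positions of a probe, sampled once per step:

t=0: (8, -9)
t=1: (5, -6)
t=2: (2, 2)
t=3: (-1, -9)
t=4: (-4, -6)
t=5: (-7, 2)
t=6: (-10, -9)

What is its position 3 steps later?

(-19, -9)

The first coordinate changes by -3 each step, so at step 9 it is 8 + 9·(-3) = -19.
The second coordinate repeats the cycle [-9, -6, 2] with period 3; step 9 mod 3 = 0, giving -9.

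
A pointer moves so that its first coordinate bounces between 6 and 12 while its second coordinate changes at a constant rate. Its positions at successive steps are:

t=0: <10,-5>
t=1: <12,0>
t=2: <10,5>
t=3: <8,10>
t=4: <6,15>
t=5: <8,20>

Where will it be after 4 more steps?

<8,40>

The first coordinate reflects between 6 and 12, moving 2 per step.
  step 6: 8 → 10
  step 7: 10 → 12
  step 8: 12 → 10
  step 9: 10 → 8
The second coordinate changes by +5 each step: at step 9 it is 40.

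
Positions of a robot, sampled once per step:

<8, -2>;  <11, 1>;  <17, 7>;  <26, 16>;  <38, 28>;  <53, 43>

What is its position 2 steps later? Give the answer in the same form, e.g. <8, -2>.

Taking differences between consecutive positions: <+3, +3>, <+6, +6>, <+9, +9>, <+12, +12>, <+15, +15>. These grow by <+3, +3> each step.
step 6: <53, 43> + <+18, +18> → <71, 61>
step 7: <71, 61> + <+21, +21> → <92, 82>

<92, 82>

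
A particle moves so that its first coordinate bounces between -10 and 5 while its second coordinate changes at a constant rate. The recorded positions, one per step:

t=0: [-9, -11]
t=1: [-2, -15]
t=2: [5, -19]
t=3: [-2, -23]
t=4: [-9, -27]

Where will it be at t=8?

The first coordinate reflects between -10 and 5, moving 7 per step.
  step 5: -9 → -4
  step 6: -4 → 3
  step 7: 3 → 0
  step 8: 0 → -7
The second coordinate changes by -4 each step: at step 8 it is -43.

[-7, -43]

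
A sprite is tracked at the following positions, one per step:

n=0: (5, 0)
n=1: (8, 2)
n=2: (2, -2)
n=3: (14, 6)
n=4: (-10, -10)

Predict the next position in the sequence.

The jumps are (+3, +2), (-6, -4), (+12, +8), (-24, -16) — a geometric progression with ratio -2.
step 5: (-10, -10) + (+48, +32) → (38, 22)

(38, 22)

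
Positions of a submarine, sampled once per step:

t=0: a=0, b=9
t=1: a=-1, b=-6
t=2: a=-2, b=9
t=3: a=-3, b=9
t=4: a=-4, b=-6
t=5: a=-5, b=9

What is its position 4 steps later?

a=-9, b=9

The a coordinate changes by -1 each step, so at step 9 it is 0 + 9·(-1) = -9.
The b coordinate repeats the cycle [9, -6, 9] with period 3; step 9 mod 3 = 0, giving 9.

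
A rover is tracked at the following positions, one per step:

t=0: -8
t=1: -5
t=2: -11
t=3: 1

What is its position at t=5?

25

Consecutive displacements +3, -6, +12 scale by a factor of -2 each step.
step 4: 1 − 24 → -23
step 5: -23 + 48 → 25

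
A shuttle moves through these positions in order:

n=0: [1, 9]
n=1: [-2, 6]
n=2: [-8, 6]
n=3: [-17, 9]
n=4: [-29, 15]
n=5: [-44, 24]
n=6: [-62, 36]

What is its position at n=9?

[-134, 90]

Successive displacements: [-3, -3], [-6, +0], [-9, +3], [-12, +6], [-15, +9], [-18, +12] — each changes by [-3, +3].
step 7: [-62, 36] + [-21, +15] → [-83, 51]
step 8: [-83, 51] + [-24, +18] → [-107, 69]
step 9: [-107, 69] + [-27, +21] → [-134, 90]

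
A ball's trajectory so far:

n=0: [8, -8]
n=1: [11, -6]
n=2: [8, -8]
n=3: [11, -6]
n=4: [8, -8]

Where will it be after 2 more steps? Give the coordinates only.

[8, -8]

The jumps are [+3, +2], [-3, -2], [+3, +2], [-3, -2] — a geometric progression with ratio -1.
step 5: [8, -8] + [+3, +2] → [11, -6]
step 6: [11, -6] + [-3, -2] → [8, -8]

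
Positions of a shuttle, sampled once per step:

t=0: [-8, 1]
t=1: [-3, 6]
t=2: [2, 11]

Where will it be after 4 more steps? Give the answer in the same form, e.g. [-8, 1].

[22, 31]

The position changes by [+5, +5] every step.
step 3: [2, 11] + [+5, +5] → [7, 16]
step 4: [7, 16] + [+5, +5] → [12, 21]
step 5: [12, 21] + [+5, +5] → [17, 26]
step 6: [17, 26] + [+5, +5] → [22, 31]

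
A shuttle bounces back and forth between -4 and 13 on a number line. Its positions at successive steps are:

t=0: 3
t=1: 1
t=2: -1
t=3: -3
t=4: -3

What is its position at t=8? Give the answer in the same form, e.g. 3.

5

The value reflects between -4 and 13, moving 2 per step.
  step 5: -3 → -1
  step 6: -1 → 1
  step 7: 1 → 3
  step 8: 3 → 5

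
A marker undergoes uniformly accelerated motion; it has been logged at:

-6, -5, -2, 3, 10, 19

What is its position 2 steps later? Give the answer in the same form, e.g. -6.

43

Successive displacements: +1, +3, +5, +7, +9 — each changes by +2.
step 6: 19 + 11 → 30
step 7: 30 + 13 → 43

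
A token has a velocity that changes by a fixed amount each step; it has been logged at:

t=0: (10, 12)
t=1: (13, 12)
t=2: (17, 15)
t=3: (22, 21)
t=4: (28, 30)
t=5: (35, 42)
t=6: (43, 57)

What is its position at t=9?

(73, 120)

Taking differences between consecutive positions: (+3, +0), (+4, +3), (+5, +6), (+6, +9), (+7, +12), (+8, +15). These grow by (+1, +3) each step.
step 7: (43, 57) + (+9, +18) → (52, 75)
step 8: (52, 75) + (+10, +21) → (62, 96)
step 9: (62, 96) + (+11, +24) → (73, 120)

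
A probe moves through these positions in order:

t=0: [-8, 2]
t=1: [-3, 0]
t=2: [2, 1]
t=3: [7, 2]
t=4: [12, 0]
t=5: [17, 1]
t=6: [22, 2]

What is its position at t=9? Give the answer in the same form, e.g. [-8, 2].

The first coordinate changes by +5 each step, so at step 9 it is -8 + 9·(5) = 37.
The second coordinate repeats the cycle [2, 0, 1] with period 3; step 9 mod 3 = 0, giving 2.

[37, 2]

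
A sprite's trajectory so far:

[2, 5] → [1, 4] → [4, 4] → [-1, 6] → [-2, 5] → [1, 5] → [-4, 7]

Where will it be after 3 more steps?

[-7, 8]

Differencing gives [-1, -1], [+3, +0], [-5, +2], [-1, -1], [+3, +0], [-5, +2]. This is the pattern [-1, -1], [+3, +0], [-5, +2] repeated.
step 7: apply [-1, -1] → [-5, 6]
step 8: apply [+3, +0] → [-2, 6]
step 9: apply [-5, +2] → [-7, 8]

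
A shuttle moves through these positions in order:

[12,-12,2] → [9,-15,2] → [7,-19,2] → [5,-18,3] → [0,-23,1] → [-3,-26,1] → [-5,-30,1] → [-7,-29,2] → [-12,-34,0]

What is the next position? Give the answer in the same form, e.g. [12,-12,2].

Step-to-step displacements: [-3,-3,+0], [-2,-4,+0], [-2,+1,+1], [-5,-5,-2], [-3,-3,+0], [-2,-4,+0], [-2,+1,+1], [-5,-5,-2] — a repeating cycle of length 4.
step 9: apply [-3,-3,+0] → [-15,-37,0]

[-15,-37,0]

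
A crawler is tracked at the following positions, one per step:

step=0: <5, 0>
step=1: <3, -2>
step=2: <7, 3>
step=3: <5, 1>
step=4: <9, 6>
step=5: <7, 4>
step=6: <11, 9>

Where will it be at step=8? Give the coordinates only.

<13, 12>

The moves between consecutive positions are <-2, -2>, <+4, +5>, <-2, -2>, <+4, +5>, <-2, -2>, <+4, +5>; they repeat the 2-cycle [<-2, -2>, <+4, +5>].
step 7: apply <-2, -2> → <9, 7>
step 8: apply <+4, +5> → <13, 12>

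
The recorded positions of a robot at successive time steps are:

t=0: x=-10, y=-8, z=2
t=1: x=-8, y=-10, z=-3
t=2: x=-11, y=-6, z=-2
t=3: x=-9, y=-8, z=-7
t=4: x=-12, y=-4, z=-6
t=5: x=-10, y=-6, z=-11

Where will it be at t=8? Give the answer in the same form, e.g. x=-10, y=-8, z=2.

x=-14, y=0, z=-14

Step-to-step displacements: (+2, -2, -5), (-3, +4, +1), (+2, -2, -5), (-3, +4, +1), (+2, -2, -5) — a repeating cycle of length 2.
step 6: apply (-3, +4, +1) → x=-13, y=-2, z=-10
step 7: apply (+2, -2, -5) → x=-11, y=-4, z=-15
step 8: apply (-3, +4, +1) → x=-14, y=0, z=-14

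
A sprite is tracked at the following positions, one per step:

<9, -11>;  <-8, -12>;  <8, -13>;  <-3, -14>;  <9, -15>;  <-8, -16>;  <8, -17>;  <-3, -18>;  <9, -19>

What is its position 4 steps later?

<9, -23>

The first coordinate repeats the cycle [9, -8, 8, -3] with period 4; step 12 mod 4 = 0, giving 9.
The second coordinate changes by -1 each step, so at step 12 it is -11 + 12·(-1) = -23.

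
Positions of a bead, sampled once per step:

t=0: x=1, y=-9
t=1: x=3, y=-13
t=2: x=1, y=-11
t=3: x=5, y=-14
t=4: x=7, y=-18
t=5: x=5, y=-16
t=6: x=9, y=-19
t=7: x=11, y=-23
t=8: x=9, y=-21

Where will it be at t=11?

Step-to-step displacements: (+2,-4), (-2,+2), (+4,-3), (+2,-4), (-2,+2), (+4,-3), (+2,-4), (-2,+2) — a repeating cycle of length 3.
step 9: apply (+4,-3) → x=13, y=-24
step 10: apply (+2,-4) → x=15, y=-28
step 11: apply (-2,+2) → x=13, y=-26

x=13, y=-26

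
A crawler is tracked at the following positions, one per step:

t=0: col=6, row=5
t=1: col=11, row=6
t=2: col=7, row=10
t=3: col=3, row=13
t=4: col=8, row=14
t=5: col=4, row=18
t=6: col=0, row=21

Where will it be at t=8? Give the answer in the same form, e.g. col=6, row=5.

Step-to-step displacements: (+5,+1), (-4,+4), (-4,+3), (+5,+1), (-4,+4), (-4,+3) — a repeating cycle of length 3.
step 7: apply (+5,+1) → col=5, row=22
step 8: apply (-4,+4) → col=1, row=26

col=1, row=26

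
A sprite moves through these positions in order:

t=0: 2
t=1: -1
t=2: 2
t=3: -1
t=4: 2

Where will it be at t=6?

2

Consecutive displacements -3, +3, -3, +3 scale by a factor of -1 each step.
step 5: 2 − 3 → -1
step 6: -1 + 3 → 2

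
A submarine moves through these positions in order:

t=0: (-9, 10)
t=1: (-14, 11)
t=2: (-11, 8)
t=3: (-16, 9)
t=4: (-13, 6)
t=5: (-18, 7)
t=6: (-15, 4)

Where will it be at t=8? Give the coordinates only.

The moves between consecutive positions are (-5, +1), (+3, -3), (-5, +1), (+3, -3), (-5, +1), (+3, -3); they repeat the 2-cycle [(-5, +1), (+3, -3)].
step 7: apply (-5, +1) → (-20, 5)
step 8: apply (+3, -3) → (-17, 2)

(-17, 2)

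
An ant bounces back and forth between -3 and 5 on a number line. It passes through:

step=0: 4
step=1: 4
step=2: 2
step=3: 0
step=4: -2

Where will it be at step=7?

The value reflects between -3 and 5, moving 2 per step.
  step 5: -2 → -2
  step 6: -2 → 0
  step 7: 0 → 2

2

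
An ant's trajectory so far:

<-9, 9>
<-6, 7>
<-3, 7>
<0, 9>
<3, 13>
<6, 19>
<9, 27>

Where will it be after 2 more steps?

Successive displacements: <+3, -2>, <+3, +0>, <+3, +2>, <+3, +4>, <+3, +6>, <+3, +8> — each changes by <+0, +2>.
step 7: <9, 27> + <+3, +10> → <12, 37>
step 8: <12, 37> + <+3, +12> → <15, 49>

<15, 49>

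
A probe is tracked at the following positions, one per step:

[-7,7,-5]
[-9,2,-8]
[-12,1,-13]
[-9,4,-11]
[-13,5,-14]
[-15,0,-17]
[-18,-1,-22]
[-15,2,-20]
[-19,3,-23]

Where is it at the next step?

Differencing gives [-2,-5,-3], [-3,-1,-5], [+3,+3,+2], [-4,+1,-3], [-2,-5,-3], [-3,-1,-5], [+3,+3,+2], [-4,+1,-3]. This is the pattern [-2,-5,-3], [-3,-1,-5], [+3,+3,+2], [-4,+1,-3] repeated.
step 9: apply [-2,-5,-3] → [-21,-2,-26]

[-21,-2,-26]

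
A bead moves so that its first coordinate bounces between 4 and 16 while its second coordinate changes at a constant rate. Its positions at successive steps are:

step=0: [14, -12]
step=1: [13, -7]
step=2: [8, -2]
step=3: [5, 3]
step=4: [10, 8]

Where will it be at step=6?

[12, 18]

The first coordinate reflects between 4 and 16, moving 5 per step.
  step 5: 10 → 15
  step 6: 15 → 12
The second coordinate changes by +5 each step: at step 6 it is 18.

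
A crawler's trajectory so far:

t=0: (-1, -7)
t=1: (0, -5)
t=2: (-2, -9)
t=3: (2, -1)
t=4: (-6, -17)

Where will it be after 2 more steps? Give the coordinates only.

Step-to-step displacements: (+1, +2), (-2, -4), (+4, +8), (-8, -16); each is -2× the previous.
step 5: (-6, -17) + (+16, +32) → (10, 15)
step 6: (10, 15) + (-32, -64) → (-22, -49)

(-22, -49)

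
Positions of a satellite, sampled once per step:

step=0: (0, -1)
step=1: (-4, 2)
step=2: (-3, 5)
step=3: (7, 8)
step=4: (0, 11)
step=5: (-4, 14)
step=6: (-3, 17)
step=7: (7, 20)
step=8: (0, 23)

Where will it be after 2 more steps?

(-3, 29)

First: cycles through 0, -4, -3, 7 every 4 steps. Step 10 lands at position 2 of the cycle → -3.
Second: linear, +3 per step → 29 at step 10.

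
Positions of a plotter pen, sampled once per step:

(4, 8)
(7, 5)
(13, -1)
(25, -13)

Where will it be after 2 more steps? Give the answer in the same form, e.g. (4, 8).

(97, -85)

Step-to-step displacements: (+3, -3), (+6, -6), (+12, -12); each is 2× the previous.
step 4: (25, -13) + (+24, -24) → (49, -37)
step 5: (49, -37) + (+48, -48) → (97, -85)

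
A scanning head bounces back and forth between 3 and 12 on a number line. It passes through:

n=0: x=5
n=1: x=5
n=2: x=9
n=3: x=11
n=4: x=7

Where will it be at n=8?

The value reflects between 3 and 12, moving 4 per step.
  step 5: 7 → 3
  step 6: 3 → 7
  step 7: 7 → 11
  step 8: 11 → 9

x=9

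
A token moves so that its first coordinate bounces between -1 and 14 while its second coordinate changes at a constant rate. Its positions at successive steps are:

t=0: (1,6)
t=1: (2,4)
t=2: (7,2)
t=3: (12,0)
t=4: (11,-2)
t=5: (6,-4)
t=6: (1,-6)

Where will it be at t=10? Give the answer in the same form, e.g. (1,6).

(11,-14)

The first coordinate travels 5 per step and bounces off the walls at -1 and 14.
  step 7: 1 → 2
  step 8: 2 → 7
  step 9: 7 → 12
  step 10: 12 → 11
The second coordinate changes by -2 each step: at step 10 it is -14.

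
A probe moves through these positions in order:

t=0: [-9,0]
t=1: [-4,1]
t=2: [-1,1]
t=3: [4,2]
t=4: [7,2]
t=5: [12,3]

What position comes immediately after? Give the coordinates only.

Step-to-step displacements: [+5,+1], [+3,+0], [+5,+1], [+3,+0], [+5,+1] — a repeating cycle of length 2.
step 6: apply [+3,+0] → [15,3]

[15,3]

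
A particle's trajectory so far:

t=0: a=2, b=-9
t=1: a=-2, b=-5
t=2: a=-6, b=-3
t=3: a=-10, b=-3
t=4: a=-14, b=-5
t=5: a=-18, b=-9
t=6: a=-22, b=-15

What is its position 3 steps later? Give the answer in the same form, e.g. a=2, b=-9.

Taking differences between consecutive positions: (-4, +4), (-4, +2), (-4, +0), (-4, -2), (-4, -4), (-4, -6). These grow by (+0, -2) each step.
step 7: a=-22, b=-15 + (-4, -8) → a=-26, b=-23
step 8: a=-26, b=-23 + (-4, -10) → a=-30, b=-33
step 9: a=-30, b=-33 + (-4, -12) → a=-34, b=-45

a=-34, b=-45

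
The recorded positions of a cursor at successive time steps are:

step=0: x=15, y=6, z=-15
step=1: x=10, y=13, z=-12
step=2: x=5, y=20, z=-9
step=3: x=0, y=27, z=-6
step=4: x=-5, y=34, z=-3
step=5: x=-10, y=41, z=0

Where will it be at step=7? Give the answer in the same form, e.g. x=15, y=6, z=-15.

x=-20, y=55, z=6

The position changes by (-5, +7, +3) every step.
step 6: x=-10, y=41, z=0 + (-5, +7, +3) → x=-15, y=48, z=3
step 7: x=-15, y=48, z=3 + (-5, +7, +3) → x=-20, y=55, z=6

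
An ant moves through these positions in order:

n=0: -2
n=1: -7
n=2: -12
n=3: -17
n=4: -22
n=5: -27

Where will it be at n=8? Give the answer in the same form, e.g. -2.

-42

The position changes by -5 every step.
step 6: -27 − 5 → -32
step 7: -32 − 5 → -37
step 8: -37 − 5 → -42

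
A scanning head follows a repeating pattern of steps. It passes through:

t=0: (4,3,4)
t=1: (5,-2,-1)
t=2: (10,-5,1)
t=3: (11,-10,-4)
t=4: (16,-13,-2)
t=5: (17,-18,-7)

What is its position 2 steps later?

(23,-26,-10)

The moves between consecutive positions are (+1,-5,-5), (+5,-3,+2), (+1,-5,-5), (+5,-3,+2), (+1,-5,-5); they repeat the 2-cycle [(+1,-5,-5), (+5,-3,+2)].
step 6: apply (+5,-3,+2) → (22,-21,-5)
step 7: apply (+1,-5,-5) → (23,-26,-10)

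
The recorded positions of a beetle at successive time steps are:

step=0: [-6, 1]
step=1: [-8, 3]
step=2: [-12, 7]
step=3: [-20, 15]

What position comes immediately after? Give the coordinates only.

The jumps are [-2, +2], [-4, +4], [-8, +8] — a geometric progression with ratio 2.
step 4: [-20, 15] + [-16, +16] → [-36, 31]

[-36, 31]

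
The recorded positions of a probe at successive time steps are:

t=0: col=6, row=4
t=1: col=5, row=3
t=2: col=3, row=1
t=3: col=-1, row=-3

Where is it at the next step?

col=-9, row=-11

Consecutive displacements (-1,-1), (-2,-2), (-4,-4) scale by a factor of 2 each step.
step 4: col=-1, row=-3 + (-8,-8) → col=-9, row=-11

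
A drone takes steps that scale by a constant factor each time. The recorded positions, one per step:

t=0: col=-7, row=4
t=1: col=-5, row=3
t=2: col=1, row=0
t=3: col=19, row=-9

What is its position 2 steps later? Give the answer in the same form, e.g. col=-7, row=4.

Consecutive displacements (+2, -1), (+6, -3), (+18, -9) scale by a factor of 3 each step.
step 4: col=19, row=-9 + (+54, -27) → col=73, row=-36
step 5: col=73, row=-36 + (+162, -81) → col=235, row=-117

col=235, row=-117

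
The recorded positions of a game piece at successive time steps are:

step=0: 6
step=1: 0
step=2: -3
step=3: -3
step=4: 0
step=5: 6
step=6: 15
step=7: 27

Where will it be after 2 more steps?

Successive displacements: -6, -3, +0, +3, +6, +9, +12 — each changes by +3.
step 8: 27 + 15 → 42
step 9: 42 + 18 → 60

60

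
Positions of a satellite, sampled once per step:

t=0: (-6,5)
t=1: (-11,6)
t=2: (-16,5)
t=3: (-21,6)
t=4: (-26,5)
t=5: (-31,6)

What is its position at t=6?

First: linear, -5 per step → -36 at step 6.
Second: cycles through 5, 6 every 2 steps. Step 6 lands at position 0 of the cycle → 5.

(-36,5)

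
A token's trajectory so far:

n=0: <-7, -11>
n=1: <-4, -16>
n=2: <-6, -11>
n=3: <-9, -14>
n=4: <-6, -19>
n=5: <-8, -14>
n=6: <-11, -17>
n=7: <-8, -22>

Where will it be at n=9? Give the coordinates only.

<-13, -20>

Step-to-step displacements: <+3, -5>, <-2, +5>, <-3, -3>, <+3, -5>, <-2, +5>, <-3, -3>, <+3, -5> — a repeating cycle of length 3.
step 8: apply <-2, +5> → <-10, -17>
step 9: apply <-3, -3> → <-13, -20>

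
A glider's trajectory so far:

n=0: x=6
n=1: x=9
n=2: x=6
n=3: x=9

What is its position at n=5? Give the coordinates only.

The jumps are +3, -3, +3 — a geometric progression with ratio -1.
step 4: 9 − 3 → x=6
step 5: 6 + 3 → x=9

x=9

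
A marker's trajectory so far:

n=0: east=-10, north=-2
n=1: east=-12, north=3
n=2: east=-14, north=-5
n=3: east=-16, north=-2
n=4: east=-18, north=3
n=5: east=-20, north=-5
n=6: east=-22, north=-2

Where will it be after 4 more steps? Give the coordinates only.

The east coordinate changes by -2 each step, so at step 10 it is -10 + 10·(-2) = -30.
The north coordinate repeats the cycle [-2, 3, -5] with period 3; step 10 mod 3 = 1, giving 3.

east=-30, north=3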